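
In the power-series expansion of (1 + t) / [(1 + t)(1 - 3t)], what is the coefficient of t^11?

177147

The denominator gives the recurrence a_n = 2a_(n−1) + 3a_(n−2) for n ≥ 3; the numerator fixes a_0 = 1, a_1 = 3, a_2 = 9.
Iterating: 1, 3, 9, 27, 81, 243, 729, 2187, 6561, 19683, 59049, 177147, so a_11 = 177147.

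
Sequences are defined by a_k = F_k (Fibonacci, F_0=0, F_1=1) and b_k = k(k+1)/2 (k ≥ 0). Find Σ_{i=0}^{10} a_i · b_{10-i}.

530

Write out a_i and b_{10-i} for i = 0,…,10 and sum the products.
Σ = 0·55 + 1·45 + 1·36 + 2·28 + 3·21 + 5·15 + 8·10 + 13·6 + 21·3 + 34·1 + 55·0 = 530.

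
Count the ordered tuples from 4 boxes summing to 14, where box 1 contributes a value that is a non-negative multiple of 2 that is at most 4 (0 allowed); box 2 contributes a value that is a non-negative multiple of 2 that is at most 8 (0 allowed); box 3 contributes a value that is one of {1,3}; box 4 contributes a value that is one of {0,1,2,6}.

3

The generating function for the choices is (1 + z^2 + z^4)·(1 + z^2 + z^4 + z^6 + z^8)·(z + z^3)·(1 + z + z^2 + z^6); the count is [z^14].
(1 + z^2 + z^4) has coefficients 1,0,1,0,1 for degrees 0…4.
(1 + z^2 + z^4 + z^6 + z^8) has coefficients 1,0,1,0,1,0,1,0,1,0,0,0,0,0,0 for degrees 0…14.
Multiplying by (z + z^3) gives running coefficients 0,1,0,2,0,2,0,2,0,2,0,1,0,0,0 for degrees 0…14.
Finally multiplying by (1 + z + z^2 + z^6), the product of all factors after the first has coefficients 0,1,1,3,2,4,2,5,2,6,2,5,1,3,0 for degrees 0…14.
[z^14] = 1·0 + 1·1 + 1·2 = 3.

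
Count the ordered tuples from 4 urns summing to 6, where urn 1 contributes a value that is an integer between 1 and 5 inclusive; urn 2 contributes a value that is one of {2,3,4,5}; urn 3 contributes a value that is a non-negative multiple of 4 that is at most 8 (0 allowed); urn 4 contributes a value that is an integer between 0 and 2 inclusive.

The generating function for the choices is (z + z^2 + z^3 + z^4 + z^5)·(z^2 + z^3 + z^4 + z^5)·(1 + z^4 + z^8)·(1 + z + z^2); the count is [z^6].
(z + z^2 + z^3 + z^4 + z^5) has coefficients 0,1,1,1,1,1 for degrees 0…5.
(z^2 + z^3 + z^4 + z^5) has coefficients 0,0,1,1,1,1,0 for degrees 0…6.
Multiplying by (1 + z^4 + z^8) gives running coefficients 0,0,1,1,1,1,1 for degrees 0…6.
Finally multiplying by (1 + z + z^2), the product of all factors after the first has coefficients 0,0,1,2,3,3,3 for degrees 0…6.
[z^6] = 1·3 + 1·3 + 1·2 + 1·1 + 1·0 = 9.

9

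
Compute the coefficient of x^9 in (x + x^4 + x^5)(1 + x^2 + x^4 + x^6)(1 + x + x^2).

(x + x^4 + x^5) has coefficients 0,1,0,0,1,1 for degrees 0…5.
(1 + x^2 + x^4 + x^6) has coefficients 1,0,1,0,1,0,1,0,0,0 for degrees 0…9.
Finally multiplying by (1 + x + x^2), the product of all factors after the first has coefficients 1,1,2,1,2,1,2,1,1,0 for degrees 0…9.
[x^9] = 1·1 + 1·1 + 1·2 = 4.

4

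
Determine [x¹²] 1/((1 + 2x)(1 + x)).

Partial fractions give a closed form: a_n = (2)·(-2)^n + (-1)·(-1)^n.
At n = 12: a_12 = 8191.

8191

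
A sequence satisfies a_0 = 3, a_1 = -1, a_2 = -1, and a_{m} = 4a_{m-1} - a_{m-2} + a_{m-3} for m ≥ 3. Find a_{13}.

The ordinary generating function has denominator 1 - 4t + t^2 - t^3.
Iterating the recurrence: a_0,…,a_{13} = 3, -1, -1, 0, 0, -1, -4, -15, -57, -217, -826, -3144, -11967, -45550.

-45550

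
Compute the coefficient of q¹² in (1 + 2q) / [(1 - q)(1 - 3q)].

1328601

Partial fractions give a closed form: a_n = (-3/2)·1^n + (5/2)·3^n.
At n = 12: a_12 = 1328601.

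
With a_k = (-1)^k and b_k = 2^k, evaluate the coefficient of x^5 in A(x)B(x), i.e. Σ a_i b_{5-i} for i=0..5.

This is [x^5] in the product of the two ordinary generating functions.
Σ = 1·32 − 1·16 + 1·8 − 1·4 + 1·2 − 1·1 = 21.

21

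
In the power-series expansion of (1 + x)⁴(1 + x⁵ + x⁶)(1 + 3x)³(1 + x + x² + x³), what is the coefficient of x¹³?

(1 + x)⁴ has coefficients 1,4,6,4,1 for degrees 0…4.
(1 + x⁵ + x⁶) has coefficients 1,0,0,0,0,1,1,0,0,0,0,0,0,0 for degrees 0…13.
Multiplying by (1 + 3x)³ gives running coefficients 1,9,27,27,0,1,10,36,54,27,0,0,0,0 for degrees 0…13.
Finally multiplying by (1 + x + x² + x³), the product of all factors after the first has coefficients 1,10,37,64,63,55,38,47,101,127,117,81,27,0 for degrees 0…13.
[x¹³] = 1·0 + 4·27 + 6·81 + 4·117 + 1·127 = 1189.

1189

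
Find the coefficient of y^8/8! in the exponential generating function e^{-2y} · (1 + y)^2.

1792

The EGF product rule gives c_8 = Σ_{k_1+k_2=8} C(8; k_1,k_2) · ∏ g_i(k_i), where e^{-2y} gives (-2)^k; (1+y)^2 gives the falling factorial (2)_k.
g_1(k) for k = 0…8: 1, -2, 4, -8, 16, -32, 64, -128, 256.
g_2(k) for k = 0…8: 1, 2, 2, 0, 0, 0, 0, 0, 0.
c_8 = Σ_k C(8,k)·g_1(k)·g_2(8−k) = 28·64·2 + 8·(-128)·2 + 1·256·1 = 3584 − 2048 + 256 = 1792.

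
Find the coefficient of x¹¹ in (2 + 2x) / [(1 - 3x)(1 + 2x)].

282616

The denominator gives the recurrence a_n = a_(n−1) + 6a_(n−2) for n ≥ 3; the numerator fixes a_0 = 2, a_1 = 4, a_2 = 16.
Iterating: 2, 4, 16, 40, 136, 376, 1192, 3448, 10600, 31288, 94888, 282616, so a_11 = 282616.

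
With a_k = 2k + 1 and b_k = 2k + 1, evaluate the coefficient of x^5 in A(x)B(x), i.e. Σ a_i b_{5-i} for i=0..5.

This is [x^5] in the product of the two ordinary generating functions.
Σ = 1·11 + 3·9 + 5·7 + 7·5 + 9·3 + 11·1 = 146.

146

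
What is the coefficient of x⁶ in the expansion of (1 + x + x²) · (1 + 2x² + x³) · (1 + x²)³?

(1 + x + x²) has coefficients 1,1,1 for degrees 0…2.
(1 + 2x² + x³) has coefficients 1,0,2,1,0,0,0 for degrees 0…6.
Finally multiplying by (1 + x²)³, the product of all factors after the first has coefficients 1,0,5,1,9,3,7 for degrees 0…6.
[x⁶] = 1·7 + 1·3 + 1·9 = 19.

19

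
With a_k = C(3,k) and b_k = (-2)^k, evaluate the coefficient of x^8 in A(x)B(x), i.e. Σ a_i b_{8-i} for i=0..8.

32

The convolution is the x^8 coefficient of A(x)B(x).
Σ = 1·256 + 3·(-128) + 3·64 + 1·(-32) + 0·16 + 0·(-8) + 0·4 + 0·(-2) + 0·1 = 32.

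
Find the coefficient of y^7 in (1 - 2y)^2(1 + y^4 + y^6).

-4

(1 - 2y)^2 has coefficients 1,-4,4 for degrees 0…2.
(1 + y^4 + y^6) has coefficients 1,0,0,0,1,0,1,0 for degrees 0…7.
[y^7] = 1·0 − 4·1 + 4·0 = -4.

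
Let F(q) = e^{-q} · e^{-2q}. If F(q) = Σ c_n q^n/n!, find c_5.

The EGF product rule gives c_5 = Σ_{k_1+k_2=5} C(5; k_1,k_2) · ∏ g_i(k_i), where e^{-q} gives (-1)^k; e^{-2q} gives (-2)^k.
g_1(k) for k = 0…5: 1, -1, 1, -1, 1, -1.
g_2(k) for k = 0…5: 1, -2, 4, -8, 16, -32.
c_5 = Σ_k C(5,k)·g_1(k)·g_2(5−k) = 1·1·(-32) + 5·(-1)·16 + 10·1·(-8) + 10·(-1)·4 + 5·1·(-2) + 1·(-1)·1 = −32 − 80 − 80 − 40 − 10 − 1 = -243.

-243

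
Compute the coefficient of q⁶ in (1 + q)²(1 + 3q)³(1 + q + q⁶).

28

(1 + q)² has coefficients 1,2,1 for degrees 0…2.
(1 + 3q)³ has coefficients 1,9,27,27,0,0,0 for degrees 0…6.
Finally multiplying by (1 + q + q⁶), the product of all factors after the first has coefficients 1,10,36,54,27,0,1 for degrees 0…6.
[q⁶] = 1·1 + 2·0 + 1·27 = 28.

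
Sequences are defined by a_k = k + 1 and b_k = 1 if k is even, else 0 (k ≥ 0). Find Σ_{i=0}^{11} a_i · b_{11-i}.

42

The convolution is the t^11 coefficient of A(t)B(t).
Σ = 1·0 + 2·1 + 3·0 + 4·1 + 5·0 + 6·1 + 7·0 + 8·1 + 9·0 + 10·1 + 11·0 + 12·1 = 42.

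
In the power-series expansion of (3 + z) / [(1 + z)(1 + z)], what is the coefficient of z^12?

27

The denominator gives the recurrence a_n = −2a_(n−1) − a_(n−2) for n ≥ 3; the numerator fixes a_0 = 3, a_1 = -5, a_2 = 7.
Iterating: 3, -5, 7, -9, 11, -13, 15, -17, 19, -21, 23, -25, 27, so a_12 = 27.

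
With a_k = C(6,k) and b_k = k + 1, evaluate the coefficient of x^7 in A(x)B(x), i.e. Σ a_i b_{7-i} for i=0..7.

320

This is [x^7] in the product of the two ordinary generating functions.
Σ = 1·8 + 6·7 + 15·6 + 20·5 + 15·4 + 6·3 + 1·2 + 0·1 = 320.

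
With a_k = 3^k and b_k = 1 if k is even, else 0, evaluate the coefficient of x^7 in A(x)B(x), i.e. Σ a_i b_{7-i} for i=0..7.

The convolution is the t^7 coefficient of A(t)B(t).
Σ = 1·0 + 3·1 + 9·0 + 27·1 + 81·0 + 243·1 + 729·0 + 2187·1 = 2460.

2460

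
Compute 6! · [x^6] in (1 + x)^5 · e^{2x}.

24064

The EGF product rule gives c_6 = Σ_{k_1+k_2=6} C(6; k_1,k_2) · ∏ g_i(k_i), where (1+x)^5 gives the falling factorial (5)_k; e^{2x} gives (2)^k.
g_1(k) for k = 0…6: 1, 5, 20, 60, 120, 120, 0.
g_2(k) for k = 0…6: 1, 2, 4, 8, 16, 32, 64.
c_6 = Σ_k C(6,k)·g_1(k)·g_2(6−k) = 1·1·64 + 6·5·32 + 15·20·16 + 20·60·8 + 15·120·4 + 6·120·2 = 64 + 960 + 4800 + 9600 + 7200 + 1440 = 24064.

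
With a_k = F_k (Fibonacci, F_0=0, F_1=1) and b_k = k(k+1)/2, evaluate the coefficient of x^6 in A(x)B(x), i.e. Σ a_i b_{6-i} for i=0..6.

51

Write out a_i and b_{6-i} for i = 0,…,6 and sum the products.
Σ = 0·21 + 1·15 + 1·10 + 2·6 + 3·3 + 5·1 + 8·0 = 51.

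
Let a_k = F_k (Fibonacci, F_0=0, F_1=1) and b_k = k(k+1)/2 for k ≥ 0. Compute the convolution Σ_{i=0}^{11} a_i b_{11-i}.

894

This is [x^11] in the product of the two ordinary generating functions.
Σ = 0·66 + 1·55 + 1·45 + 2·36 + 3·28 + 5·21 + 8·15 + 13·10 + 21·6 + 34·3 + 55·1 + 89·0 = 894.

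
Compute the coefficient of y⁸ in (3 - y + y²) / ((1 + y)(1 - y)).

The denominator gives the recurrence a_n = a_(n−2) for n ≥ 3; the numerator fixes a_0 = 3, a_1 = -1, a_2 = 4.
Iterating: 3, -1, 4, -1, 4, -1, 4, -1, 4, so a_8 = 4.

4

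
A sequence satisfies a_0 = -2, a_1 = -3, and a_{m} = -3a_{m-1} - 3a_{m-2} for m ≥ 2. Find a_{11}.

2187

The ordinary generating function has denominator 1 + 3x + 3x^2.
Iterating the recurrence: a_0,…,a_{11} = -2, -3, 15, -36, 63, -81, 54, 81, -405, 972, -1701, 2187.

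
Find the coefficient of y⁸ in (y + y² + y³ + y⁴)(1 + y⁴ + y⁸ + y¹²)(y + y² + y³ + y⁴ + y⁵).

(y + y² + y³ + y⁴) has coefficients 0,1,1,1,1 for degrees 0…4.
(1 + y⁴ + y⁸ + y¹²) has coefficients 1,0,0,0,1,0,0,0,1 for degrees 0…8.
Finally multiplying by (y + y² + y³ + y⁴ + y⁵), the product of all factors after the first has coefficients 0,1,1,1,1,2,1,1,1 for degrees 0…8.
[y⁸] = 1·1 + 1·1 + 1·2 + 1·1 = 5.

5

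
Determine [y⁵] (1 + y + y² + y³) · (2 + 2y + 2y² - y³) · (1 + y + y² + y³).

15

(1 + y + y² + y³) has coefficients 1,1,1,1 for degrees 0…3.
(2 + 2y + 2y² - y³) has coefficients 2,2,2,-1,0,0 for degrees 0…5.
Finally multiplying by (1 + y + y² + y³), the product of all factors after the first has coefficients 2,4,6,5,3,1 for degrees 0…5.
[y⁵] = 1·1 + 1·3 + 1·5 + 1·6 = 15.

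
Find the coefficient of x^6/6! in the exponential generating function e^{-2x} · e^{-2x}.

The EGF product rule gives c_6 = Σ_{k_1+k_2=6} C(6; k_1,k_2) · ∏ g_i(k_i), where e^{-2x} gives (-2)^k; e^{-2x} gives (-2)^k.
g_1(k) for k = 0…6: 1, -2, 4, -8, 16, -32, 64.
g_2(k) for k = 0…6: 1, -2, 4, -8, 16, -32, 64.
c_6 = Σ_k C(6,k)·g_1(k)·g_2(6−k) = 1·1·64 + 6·(-2)·(-32) + 15·4·16 + 20·(-8)·(-8) + 15·16·4 + 6·(-32)·(-2) + 1·64·1 = 64 + 384 + 960 + 1280 + 960 + 384 + 64 = 4096.

4096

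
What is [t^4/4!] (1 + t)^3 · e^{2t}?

304

The EGF product rule gives c_4 = Σ_{k_1+k_2=4} C(4; k_1,k_2) · ∏ g_i(k_i), where (1+t)^3 gives the falling factorial (3)_k; e^{2t} gives (2)^k.
g_1(k) for k = 0…4: 1, 3, 6, 6, 0.
g_2(k) for k = 0…4: 1, 2, 4, 8, 16.
c_4 = Σ_k C(4,k)·g_1(k)·g_2(4−k) = 1·1·16 + 4·3·8 + 6·6·4 + 4·6·2 = 16 + 96 + 144 + 48 = 304.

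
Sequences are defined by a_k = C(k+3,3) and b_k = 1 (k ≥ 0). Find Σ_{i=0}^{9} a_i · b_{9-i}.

715

The convolution is the t^9 coefficient of A(t)B(t).
Σ = 1·1 + 4·1 + 10·1 + 20·1 + 35·1 + 56·1 + 84·1 + 120·1 + 165·1 + 220·1 = 715.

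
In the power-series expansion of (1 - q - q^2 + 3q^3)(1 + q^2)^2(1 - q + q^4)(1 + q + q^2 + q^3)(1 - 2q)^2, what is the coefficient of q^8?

(1 - q - q^2 + 3q^3) has coefficients 1,-1,-1,3 for degrees 0…3.
(1 + q^2)^2 has coefficients 1,0,2,0,1,0,0,0,0 for degrees 0…8.
Multiplying by (1 - q + q^4) gives running coefficients 1,-1,2,-2,2,-1,2,0,1 for degrees 0…8.
Multiplying by (1 + q + q^2 + q^3) gives running coefficients 1,0,2,0,1,1,1,3,2 for degrees 0…8.
Finally multiplying by (1 - 2q)^2, the product of all factors after the first has coefficients 1,-4,6,-8,9,-3,1,3,-6 for degrees 0…8.
[q^8] = 1·(-6) − 1·3 − 1·1 + 3·(-3) = -19.

-19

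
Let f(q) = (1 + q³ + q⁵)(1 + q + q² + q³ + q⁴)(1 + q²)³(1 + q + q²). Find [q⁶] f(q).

(1 + q³ + q⁵) has coefficients 1,0,0,1,0,1 for degrees 0…5.
(1 + q + q² + q³ + q⁴) has coefficients 1,1,1,1,1,0,0 for degrees 0…6.
Multiplying by (1 + q²)³ gives running coefficients 1,1,4,4,7,6,7 for degrees 0…6.
Finally multiplying by (1 + q + q²), the product of all factors after the first has coefficients 1,2,6,9,15,17,20 for degrees 0…6.
[q⁶] = 1·20 + 1·9 + 1·2 = 31.

31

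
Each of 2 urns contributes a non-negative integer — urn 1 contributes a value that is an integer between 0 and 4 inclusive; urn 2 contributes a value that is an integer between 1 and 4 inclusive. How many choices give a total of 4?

4

The generating function for the choices is (1 + y + y^2 + y^3 + y^4)·(y + y^2 + y^3 + y^4); the count is [y^4].
(1 + y + y^2 + y^3 + y^4) has coefficients 1,1,1,1,1 for degrees 0…4.
(y + y^2 + y^3 + y^4) has coefficients 0,1,1,1,1 for degrees 0…4.
[y^4] = 1·1 + 1·1 + 1·1 + 1·1 + 1·0 = 4.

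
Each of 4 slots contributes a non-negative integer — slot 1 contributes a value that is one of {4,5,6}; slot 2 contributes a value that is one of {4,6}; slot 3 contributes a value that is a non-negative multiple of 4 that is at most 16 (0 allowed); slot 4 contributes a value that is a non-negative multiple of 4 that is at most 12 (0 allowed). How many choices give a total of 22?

The generating function for the choices is (q⁴ + q⁵ + q⁶)·(q⁴ + q⁶)·(1 + q⁴ + q⁸ + q¹² + q¹⁶)·(1 + q⁴ + q⁸ + q¹²); the count is [q²²].
(q⁴ + q⁵ + q⁶) has coefficients 0,0,0,0,1,1,1 for degrees 0…6.
(q⁴ + q⁶) has coefficients 0,0,0,0,1,0,1,0,0,0,0,0,0,0,0,0,0,0,0,0,0,0,0 for degrees 0…22.
Multiplying by (1 + q⁴ + q⁸ + q¹² + q¹⁶) gives running coefficients 0,0,0,0,1,0,1,0,1,0,1,0,1,0,1,0,1,0,1,0,1,0,1 for degrees 0…22.
Finally multiplying by (1 + q⁴ + q⁸ + q¹²), the product of all factors after the first has coefficients 0,0,0,0,1,0,1,0,2,0,2,0,3,0,3,0,4,0,4,0,4,0,4 for degrees 0…22.
[q²²] = 1·4 + 1·0 + 1·4 = 8.

8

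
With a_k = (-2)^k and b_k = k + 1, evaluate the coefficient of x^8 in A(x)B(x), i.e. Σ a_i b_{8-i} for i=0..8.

117

The convolution is the x^8 coefficient of A(x)B(x).
Σ = 1·9 − 2·8 + 4·7 − 8·6 + 16·5 − 32·4 + 64·3 − 128·2 + 256·1 = 117.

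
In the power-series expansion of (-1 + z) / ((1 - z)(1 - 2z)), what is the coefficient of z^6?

Partial fractions give a closed form: a_n = (-1)·2^n.
At n = 6: a_6 = -64.

-64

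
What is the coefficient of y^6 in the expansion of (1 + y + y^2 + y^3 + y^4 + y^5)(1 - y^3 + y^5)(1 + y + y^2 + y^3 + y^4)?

(1 + y + y^2 + y^3 + y^4 + y^5) has coefficients 1,1,1,1,1,1 for degrees 0…5.
(1 - y^3 + y^5) has coefficients 1,0,0,-1,0,1,0 for degrees 0…6.
Finally multiplying by (1 + y + y^2 + y^3 + y^4), the product of all factors after the first has coefficients 1,1,1,0,0,0,0 for degrees 0…6.
[y^6] = 1·0 + 1·0 + 1·0 + 1·0 + 1·1 + 1·1 = 2.

2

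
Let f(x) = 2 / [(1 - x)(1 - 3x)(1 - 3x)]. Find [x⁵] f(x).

The denominator gives the recurrence a_n = 7a_(n−1) − 15a_(n−2) + 9a_(n−3) for n ≥ 3; the numerator fixes a_0 = 2, a_1 = 14, a_2 = 68.
Iterating: 2, 14, 68, 284, 1094, 4010, so a_5 = 4010.

4010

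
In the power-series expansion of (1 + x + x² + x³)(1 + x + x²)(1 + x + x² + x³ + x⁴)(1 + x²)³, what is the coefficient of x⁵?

47

(1 + x + x² + x³) has coefficients 1,1,1,1 for degrees 0…3.
(1 + x + x²) has coefficients 1,1,1,0,0,0 for degrees 0…5.
Multiplying by (1 + x + x² + x³ + x⁴) gives running coefficients 1,2,3,3,3,2 for degrees 0…5.
Finally multiplying by (1 + x²)³, the product of all factors after the first has coefficients 1,2,6,9,15,17 for degrees 0…5.
[x⁵] = 1·17 + 1·15 + 1·9 + 1·6 = 47.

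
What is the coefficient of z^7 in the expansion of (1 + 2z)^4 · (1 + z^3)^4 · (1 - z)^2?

(1 + 2z)^4 has coefficients 1,8,24,32,16 for degrees 0…4.
(1 + z^3)^4 has coefficients 1,0,0,4,0,0,6,0 for degrees 0…7.
Finally multiplying by (1 - z)^2, the product of all factors after the first has coefficients 1,-2,1,4,-8,4,6,-12 for degrees 0…7.
[z^7] = 1·(-12) + 8·6 + 24·4 + 32·(-8) + 16·4 = -60.

-60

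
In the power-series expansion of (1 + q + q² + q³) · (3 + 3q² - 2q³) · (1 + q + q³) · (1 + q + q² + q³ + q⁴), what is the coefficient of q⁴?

(1 + q + q² + q³) has coefficients 1,1,1,1 for degrees 0…3.
(3 + 3q² - 2q³) has coefficients 3,0,3,-2,0 for degrees 0…4.
Multiplying by (1 + q + q³) gives running coefficients 3,3,3,4,-2 for degrees 0…4.
Finally multiplying by (1 + q + q² + q³ + q⁴), the product of all factors after the first has coefficients 3,6,9,13,11 for degrees 0…4.
[q⁴] = 1·11 + 1·13 + 1·9 + 1·6 = 39.

39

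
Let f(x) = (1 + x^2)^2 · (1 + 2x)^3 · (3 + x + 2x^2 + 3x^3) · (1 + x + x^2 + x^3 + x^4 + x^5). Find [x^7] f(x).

776

(1 + x^2)^2 has coefficients 1,0,2,0,1 for degrees 0…4.
(1 + 2x)^3 has coefficients 1,6,12,8,0,0,0,0 for degrees 0…7.
Multiplying by (3 + x + 2x^2 + 3x^3) gives running coefficients 3,19,44,51,50,52,24,0 for degrees 0…7.
Finally multiplying by (1 + x + x^2 + x^3 + x^4 + x^5), the product of all factors after the first has coefficients 3,22,66,117,167,219,240,221 for degrees 0…7.
[x^7] = 1·221 + 2·219 + 1·117 = 776.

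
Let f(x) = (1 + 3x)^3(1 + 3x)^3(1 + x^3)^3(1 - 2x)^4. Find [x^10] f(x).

(1 + 3x)^3 has coefficients 1,9,27,27 for degrees 0…3.
(1 + 3x)^3 has coefficients 1,9,27,27,0,0,0,0,0,0,0 for degrees 0…10.
Multiplying by (1 + x^3)^3 gives running coefficients 1,9,27,30,27,81,84,27,81,82,9 for degrees 0…10.
Finally multiplying by (1 - 2x)^4, the product of all factors after the first has coefficients 1,1,-21,-2,163,-135,-444,915,-279,-1310,1777 for degrees 0…10.
[x^10] = 1·1777 + 9·(-1310) + 27·(-279) + 27·915 = 7159.

7159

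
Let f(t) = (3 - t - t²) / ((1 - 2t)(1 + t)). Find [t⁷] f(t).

191

The denominator gives the recurrence a_n = a_(n−1) + 2a_(n−2) for n ≥ 3; the numerator fixes a_0 = 3, a_1 = 2, a_2 = 7.
Iterating: 3, 2, 7, 11, 25, 47, 97, 191, so a_7 = 191.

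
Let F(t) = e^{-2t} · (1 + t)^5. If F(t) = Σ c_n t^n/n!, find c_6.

The EGF product rule gives c_6 = Σ_{k_1+k_2=6} C(6; k_1,k_2) · ∏ g_i(k_i), where e^{-2t} gives (-2)^k; (1+t)^5 gives the falling factorial (5)_k.
g_1(k) for k = 0…6: 1, -2, 4, -8, 16, -32, 64.
g_2(k) for k = 0…6: 1, 5, 20, 60, 120, 120, 0.
c_6 = Σ_k C(6,k)·g_1(k)·g_2(6−k) = 6·(-2)·120 + 15·4·120 + 20·(-8)·60 + 15·16·20 + 6·(-32)·5 + 1·64·1 = −1440 + 7200 − 9600 + 4800 − 960 + 64 = 64.

64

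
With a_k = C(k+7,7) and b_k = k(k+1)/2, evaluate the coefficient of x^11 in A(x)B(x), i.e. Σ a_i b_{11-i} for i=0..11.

184756

Write out a_i and b_{11-i} for i = 0,…,11 and sum the products.
Σ = 1·66 + 8·55 + 36·45 + 120·36 + 330·28 + 792·21 + 1716·15 + 3432·10 + 6435·6 + 11440·3 + 19448·1 + 31824·0 = 184756.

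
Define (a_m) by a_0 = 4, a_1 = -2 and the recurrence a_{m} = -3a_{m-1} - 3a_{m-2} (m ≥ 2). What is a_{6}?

-108

The ordinary generating function has denominator 1 + 3x + 3x^2.
Iterating the recurrence: a_0,…,a_{6} = 4, -2, -6, 24, -54, 90, -108.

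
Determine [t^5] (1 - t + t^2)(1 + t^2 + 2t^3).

2

(1 - t + t^2) has coefficients 1,-1,1 for degrees 0…2.
(1 + t^2 + 2t^3) has coefficients 1,0,1,2,0,0 for degrees 0…5.
[t^5] = 1·0 − 1·0 + 1·2 = 2.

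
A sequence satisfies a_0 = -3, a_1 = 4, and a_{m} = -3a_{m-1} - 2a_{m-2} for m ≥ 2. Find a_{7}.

The ordinary generating function has denominator 1 + 3q + 2q^2.
Iterating the recurrence: a_0,…,a_{7} = -3, 4, -6, 10, -18, 34, -66, 130.

130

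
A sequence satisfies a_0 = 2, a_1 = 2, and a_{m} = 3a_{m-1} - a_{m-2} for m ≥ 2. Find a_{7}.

The ordinary generating function has denominator 1 - 3t + t^2.
Iterating the recurrence: a_0,…,a_{7} = 2, 2, 4, 10, 26, 68, 178, 466.

466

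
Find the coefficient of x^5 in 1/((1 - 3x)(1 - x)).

Partial fractions give a closed form: a_n = (3/2)·3^n + (-1/2)·1^n.
At n = 5: a_5 = 364.

364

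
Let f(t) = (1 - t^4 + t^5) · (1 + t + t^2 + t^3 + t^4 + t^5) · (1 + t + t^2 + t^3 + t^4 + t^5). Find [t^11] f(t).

1

(1 - t^4 + t^5) has coefficients 1,0,0,0,-1,1 for degrees 0…5.
(1 + t + t^2 + t^3 + t^4 + t^5) has coefficients 1,1,1,1,1,1,0,0,0,0,0,0 for degrees 0…11.
Finally multiplying by (1 + t + t^2 + t^3 + t^4 + t^5), the product of all factors after the first has coefficients 1,2,3,4,5,6,5,4,3,2,1,0 for degrees 0…11.
[t^11] = 1·0 − 1·4 + 1·5 = 1.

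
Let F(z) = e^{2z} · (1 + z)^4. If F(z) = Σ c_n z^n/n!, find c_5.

2512

The EGF product rule gives c_5 = Σ_{k_1+k_2=5} C(5; k_1,k_2) · ∏ g_i(k_i), where e^{2z} gives (2)^k; (1+z)^4 gives the falling factorial (4)_k.
g_1(k) for k = 0…5: 1, 2, 4, 8, 16, 32.
g_2(k) for k = 0…5: 1, 4, 12, 24, 24, 0.
c_5 = Σ_k C(5,k)·g_1(k)·g_2(5−k) = 5·2·24 + 10·4·24 + 10·8·12 + 5·16·4 + 1·32·1 = 240 + 960 + 960 + 320 + 32 = 2512.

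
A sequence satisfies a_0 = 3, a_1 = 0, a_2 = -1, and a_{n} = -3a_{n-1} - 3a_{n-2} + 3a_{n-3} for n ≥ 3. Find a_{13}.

46980

The ordinary generating function has denominator 1 + 3x + 3x^2 - 3x^3.
Iterating the recurrence: a_0,…,a_{13} = 3, 0, -1, 12, -33, 60, -45, -144, 747, -1944, 3159, -1404, -11097, 46980.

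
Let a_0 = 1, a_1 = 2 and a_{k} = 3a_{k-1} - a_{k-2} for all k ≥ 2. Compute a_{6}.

The ordinary generating function has denominator 1 - 3t + t^2.
Iterating the recurrence: a_0,…,a_{6} = 1, 2, 5, 13, 34, 89, 233.

233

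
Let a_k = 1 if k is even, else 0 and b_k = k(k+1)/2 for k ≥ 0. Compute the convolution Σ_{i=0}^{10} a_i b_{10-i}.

125

This is [x^10] in the product of the two ordinary generating functions.
Σ = 1·55 + 0·45 + 1·36 + 0·28 + 1·21 + 0·15 + 1·10 + 0·6 + 1·3 + 0·1 + 1·0 = 125.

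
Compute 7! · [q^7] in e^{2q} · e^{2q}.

The EGF product rule gives c_7 = Σ_{k_1+k_2=7} C(7; k_1,k_2) · ∏ g_i(k_i), where e^{2q} gives (2)^k; e^{2q} gives (2)^k.
g_1(k) for k = 0…7: 1, 2, 4, 8, 16, 32, 64, 128.
g_2(k) for k = 0…7: 1, 2, 4, 8, 16, 32, 64, 128.
c_7 = Σ_k C(7,k)·g_1(k)·g_2(7−k) = 1·1·128 + 7·2·64 + 21·4·32 + 35·8·16 + 35·16·8 + 21·32·4 + 7·64·2 + 1·128·1 = 128 + 896 + 2688 + 4480 + 4480 + 2688 + 896 + 128 = 16384.

16384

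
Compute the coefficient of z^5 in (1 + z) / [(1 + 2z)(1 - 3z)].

188

The denominator gives the recurrence a_n = a_(n−1) + 6a_(n−2) for n ≥ 3; the numerator fixes a_0 = 1, a_1 = 2, a_2 = 8.
Iterating: 1, 2, 8, 20, 68, 188, so a_5 = 188.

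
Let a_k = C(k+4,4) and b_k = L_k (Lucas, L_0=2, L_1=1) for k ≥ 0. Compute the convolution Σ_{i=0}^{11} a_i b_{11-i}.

This is [x^11] in the product of the two ordinary generating functions.
Σ = 1·199 + 5·123 + 15·76 + 35·47 + 70·29 + 126·18 + 210·11 + 330·7 + 495·4 + 715·3 + 1001·1 + 1365·2 = 20373.

20373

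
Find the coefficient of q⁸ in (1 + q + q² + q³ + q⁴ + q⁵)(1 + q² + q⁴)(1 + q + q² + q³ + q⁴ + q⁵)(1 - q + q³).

(1 + q + q² + q³ + q⁴ + q⁵) has coefficients 1,1,1,1,1,1 for degrees 0…5.
(1 + q² + q⁴) has coefficients 1,0,1,0,1,0,0,0,0 for degrees 0…8.
Multiplying by (1 + q + q² + q³ + q⁴ + q⁵) gives running coefficients 1,1,2,2,3,3,2,2,1 for degrees 0…8.
Finally multiplying by (1 - q + q³), the product of all factors after the first has coefficients 1,0,1,1,2,2,1,3,2 for degrees 0…8.
[q⁸] = 1·2 + 1·3 + 1·1 + 1·2 + 1·2 + 1·1 = 11.

11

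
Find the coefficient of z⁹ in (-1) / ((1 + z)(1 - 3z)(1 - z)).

-22143

Partial fractions give a closed form: a_n = (-1/8)·(-1)^n + (-9/8)·3^n + (1/4)·1^n.
At n = 9: a_9 = -22143.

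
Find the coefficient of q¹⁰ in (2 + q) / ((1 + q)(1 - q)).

Partial fractions give a closed form: a_n = (1/2)·(-1)^n + (3/2)·1^n.
At n = 10: a_10 = 2.

2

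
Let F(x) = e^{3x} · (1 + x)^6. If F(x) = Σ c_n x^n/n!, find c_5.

27693

The EGF product rule gives c_5 = Σ_{k_1+k_2=5} C(5; k_1,k_2) · ∏ g_i(k_i), where e^{3x} gives (3)^k; (1+x)^6 gives the falling factorial (6)_k.
g_1(k) for k = 0…5: 1, 3, 9, 27, 81, 243.
g_2(k) for k = 0…5: 1, 6, 30, 120, 360, 720.
c_5 = Σ_k C(5,k)·g_1(k)·g_2(5−k) = 1·1·720 + 5·3·360 + 10·9·120 + 10·27·30 + 5·81·6 + 1·243·1 = 720 + 5400 + 10800 + 8100 + 2430 + 243 = 27693.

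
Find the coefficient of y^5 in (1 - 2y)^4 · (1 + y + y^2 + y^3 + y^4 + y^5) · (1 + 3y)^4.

472

(1 - 2y)^4 has coefficients 1,-8,24,-32,16 for degrees 0…4.
(1 + y + y^2 + y^3 + y^4 + y^5) has coefficients 1,1,1,1,1,1 for degrees 0…5.
Finally multiplying by (1 + 3y)^4, the product of all factors after the first has coefficients 1,13,67,175,256,256 for degrees 0…5.
[y^5] = 1·256 − 8·256 + 24·175 − 32·67 + 16·13 = 472.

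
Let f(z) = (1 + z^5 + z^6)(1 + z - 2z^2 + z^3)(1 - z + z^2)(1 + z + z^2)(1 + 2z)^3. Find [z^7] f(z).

(1 + z^5 + z^6) has coefficients 1,0,0,0,0,1,1 for degrees 0…6.
(1 + z - 2z^2 + z^3) has coefficients 1,1,-2,1,0,0,0,0 for degrees 0…7.
Multiplying by (1 - z + z^2) gives running coefficients 1,0,-2,4,-3,1,0,0 for degrees 0…7.
Multiplying by (1 + z + z^2) gives running coefficients 1,1,-1,2,-1,2,-2,1 for degrees 0…7.
Finally multiplying by (1 + 2z)^3, the product of all factors after the first has coefficients 1,7,17,16,7,12,14,5 for degrees 0…7.
[z^7] = 1·5 + 1·17 + 1·7 = 29.

29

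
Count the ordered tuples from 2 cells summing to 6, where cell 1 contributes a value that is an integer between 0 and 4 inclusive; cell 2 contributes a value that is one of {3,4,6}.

3

The generating function for the choices is (1 + x + x^2 + x^3 + x^4)·(x^3 + x^4 + x^6); the count is [x^6].
(1 + x + x^2 + x^3 + x^4) has coefficients 1,1,1,1,1 for degrees 0…4.
(x^3 + x^4 + x^6) has coefficients 0,0,0,1,1,0,1 for degrees 0…6.
[x^6] = 1·1 + 1·0 + 1·1 + 1·1 + 1·0 = 3.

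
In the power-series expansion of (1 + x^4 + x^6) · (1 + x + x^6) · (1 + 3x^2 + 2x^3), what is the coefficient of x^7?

(1 + x^4 + x^6) has coefficients 1,0,0,0,1,0,1 for degrees 0…6.
(1 + x + x^6) has coefficients 1,1,0,0,0,0,1,0 for degrees 0…7.
Finally multiplying by (1 + 3x^2 + 2x^3), the product of all factors after the first has coefficients 1,1,3,5,2,0,1,0 for degrees 0…7.
[x^7] = 1·0 + 1·5 + 1·1 = 6.

6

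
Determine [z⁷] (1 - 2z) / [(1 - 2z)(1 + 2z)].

-128

Partial fractions give a closed form: a_n = (1)·(-2)^n.
At n = 7: a_7 = -128.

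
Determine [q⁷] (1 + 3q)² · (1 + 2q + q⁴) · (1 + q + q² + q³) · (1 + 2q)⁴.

(1 + 3q)² has coefficients 1,6,9 for degrees 0…2.
(1 + 2q + q⁴) has coefficients 1,2,0,0,1,0,0,0 for degrees 0…7.
Multiplying by (1 + q + q² + q³) gives running coefficients 1,3,3,3,3,1,1,1 for degrees 0…7.
Finally multiplying by (1 + 2q)⁴, the product of all factors after the first has coefficients 1,11,51,131,211,241,225,177 for degrees 0…7.
[q⁷] = 1·177 + 6·225 + 9·241 = 3696.

3696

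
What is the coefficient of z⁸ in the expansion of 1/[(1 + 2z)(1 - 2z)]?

Partial fractions give a closed form: a_n = (1/2)·(-2)^n + (1/2)·2^n.
At n = 8: a_8 = 256.

256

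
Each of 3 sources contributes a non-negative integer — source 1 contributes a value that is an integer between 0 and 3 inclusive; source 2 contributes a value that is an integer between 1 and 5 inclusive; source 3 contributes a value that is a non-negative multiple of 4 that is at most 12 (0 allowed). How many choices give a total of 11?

5

The generating function for the choices is (1 + x + x^2 + x^3)·(x + x^2 + x^3 + x^4 + x^5)·(1 + x^4 + x^8 + x^12); the count is [x^11].
(1 + x + x^2 + x^3) has coefficients 1,1,1,1 for degrees 0…3.
(x + x^2 + x^3 + x^4 + x^5) has coefficients 0,1,1,1,1,1,0,0,0,0,0,0 for degrees 0…11.
Finally multiplying by (1 + x^4 + x^8 + x^12), the product of all factors after the first has coefficients 0,1,1,1,1,2,1,1,1,2,1,1 for degrees 0…11.
[x^11] = 1·1 + 1·1 + 1·2 + 1·1 = 5.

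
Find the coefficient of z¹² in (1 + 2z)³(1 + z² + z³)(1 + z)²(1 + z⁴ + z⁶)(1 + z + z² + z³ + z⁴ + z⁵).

612

(1 + 2z)³ has coefficients 1,6,12,8 for degrees 0…3.
(1 + z² + z³) has coefficients 1,0,1,1,0,0,0,0,0,0,0,0,0 for degrees 0…12.
Multiplying by (1 + z)² gives running coefficients 1,2,2,3,3,1,0,0,0,0,0,0,0 for degrees 0…12.
Multiplying by (1 + z⁴ + z⁶) gives running coefficients 1,2,2,3,4,3,3,5,5,4,3,1,0 for degrees 0…12.
Finally multiplying by (1 + z + z² + z³ + z⁴ + z⁵), the product of all factors after the first has coefficients 1,3,5,8,12,15,17,20,23,24,23,21,18 for degrees 0…12.
[z¹²] = 1·18 + 6·21 + 12·23 + 8·24 = 612.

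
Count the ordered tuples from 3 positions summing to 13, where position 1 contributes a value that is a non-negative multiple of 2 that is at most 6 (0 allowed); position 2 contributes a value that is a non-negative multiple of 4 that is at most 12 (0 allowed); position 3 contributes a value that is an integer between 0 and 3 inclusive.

The generating function for the choices is (1 + t^2 + t^4 + t^6)·(1 + t^4 + t^8 + t^12)·(1 + t + t^2 + t^3); the count is [t^13].
(1 + t^2 + t^4 + t^6) has coefficients 1,0,1,0,1,0,1 for degrees 0…6.
(1 + t^4 + t^8 + t^12) has coefficients 1,0,0,0,1,0,0,0,1,0,0,0,1,0 for degrees 0…13.
Finally multiplying by (1 + t + t^2 + t^3), the product of all factors after the first has coefficients 1,1,1,1,1,1,1,1,1,1,1,1,1,1 for degrees 0…13.
[t^13] = 1·1 + 1·1 + 1·1 + 1·1 = 4.

4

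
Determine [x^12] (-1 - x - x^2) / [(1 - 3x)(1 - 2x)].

The denominator gives the recurrence a_n = 5a_(n−1) − 6a_(n−2) for n ≥ 3; the numerator fixes a_0 = -1, a_1 = -6, a_2 = -25.
Iterating: -1, -6, -25, -89, -295, -941, -2935, -9029, -27535, -83501, -252295, -760469, -2288575, so a_12 = -2288575.

-2288575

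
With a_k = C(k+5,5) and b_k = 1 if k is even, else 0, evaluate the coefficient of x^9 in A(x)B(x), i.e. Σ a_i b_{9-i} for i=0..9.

This is [x^9] in the product of the two ordinary generating functions.
Σ = 1·0 + 6·1 + 21·0 + 56·1 + 126·0 + 252·1 + 462·0 + 792·1 + 1287·0 + 2002·1 = 3108.

3108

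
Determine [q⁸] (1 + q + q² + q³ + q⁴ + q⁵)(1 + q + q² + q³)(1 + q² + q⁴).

8

(1 + q + q² + q³ + q⁴ + q⁵) has coefficients 1,1,1,1,1,1 for degrees 0…5.
(1 + q + q² + q³) has coefficients 1,1,1,1,0,0,0,0,0 for degrees 0…8.
Finally multiplying by (1 + q² + q⁴), the product of all factors after the first has coefficients 1,1,2,2,2,2,1,1,0 for degrees 0…8.
[q⁸] = 1·0 + 1·1 + 1·1 + 1·2 + 1·2 + 1·2 = 8.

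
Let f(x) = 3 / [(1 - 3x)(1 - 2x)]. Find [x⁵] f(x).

Partial fractions give a closed form: a_n = (9)·3^n + (-6)·2^n.
At n = 5: a_5 = 1995.

1995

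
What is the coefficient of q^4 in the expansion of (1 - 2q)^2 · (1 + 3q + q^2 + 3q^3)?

-8

(1 - 2q)^2 has coefficients 1,-4,4 for degrees 0…2.
(1 + 3q + q^2 + 3q^3) has coefficients 1,3,1,3,0 for degrees 0…4.
[q^4] = 1·0 − 4·3 + 4·1 = -8.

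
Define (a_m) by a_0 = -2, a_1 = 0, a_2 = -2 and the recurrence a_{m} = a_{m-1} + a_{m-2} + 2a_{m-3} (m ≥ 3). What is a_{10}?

-584

The ordinary generating function has denominator 1 - z - z^2 - 2z^3.
Iterating the recurrence: a_0,…,a_{10} = -2, 0, -2, -6, -8, -18, -38, -72, -146, -294, -584.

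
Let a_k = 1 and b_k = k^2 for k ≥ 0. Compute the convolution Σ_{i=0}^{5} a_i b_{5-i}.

55

Write out a_i and b_{5-i} for i = 0,…,5 and sum the products.
Σ = 1·25 + 1·16 + 1·9 + 1·4 + 1·1 + 1·0 = 55.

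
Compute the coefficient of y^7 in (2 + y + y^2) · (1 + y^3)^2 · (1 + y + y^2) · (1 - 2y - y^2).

(2 + y + y^2) has coefficients 2,1,1 for degrees 0…2.
(1 + y^3)^2 has coefficients 1,0,0,2,0,0,1,0 for degrees 0…7.
Multiplying by (1 + y + y^2) gives running coefficients 1,1,1,2,2,2,1,1 for degrees 0…7.
Finally multiplying by (1 - 2y - y^2), the product of all factors after the first has coefficients 1,-1,-2,-1,-3,-4,-5,-3 for degrees 0…7.
[y^7] = 2·(-3) + 1·(-5) + 1·(-4) = -15.

-15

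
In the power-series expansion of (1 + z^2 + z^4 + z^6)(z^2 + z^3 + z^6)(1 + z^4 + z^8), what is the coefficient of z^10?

(1 + z^2 + z^4 + z^6) has coefficients 1,0,1,0,1,0,1 for degrees 0…6.
(z^2 + z^3 + z^6) has coefficients 0,0,1,1,0,0,1,0,0,0,0 for degrees 0…10.
Finally multiplying by (1 + z^4 + z^8), the product of all factors after the first has coefficients 0,0,1,1,0,0,2,1,0,0,2 for degrees 0…10.
[z^10] = 1·2 + 1·0 + 1·2 + 1·0 = 4.

4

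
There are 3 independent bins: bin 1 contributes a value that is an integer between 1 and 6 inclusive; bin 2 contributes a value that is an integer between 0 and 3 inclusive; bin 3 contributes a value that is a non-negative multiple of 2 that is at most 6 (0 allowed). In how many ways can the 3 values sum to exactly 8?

12

The generating function for the choices is (z + z^2 + z^3 + z^4 + z^5 + z^6)·(1 + z + z^2 + z^3)·(1 + z^2 + z^4 + z^6); the count is [z^8].
(z + z^2 + z^3 + z^4 + z^5 + z^6) has coefficients 0,1,1,1,1,1,1 for degrees 0…6.
(1 + z + z^2 + z^3) has coefficients 1,1,1,1,0,0,0,0,0 for degrees 0…8.
Finally multiplying by (1 + z^2 + z^4 + z^6), the product of all factors after the first has coefficients 1,1,2,2,2,2,2,2,1 for degrees 0…8.
[z^8] = 1·2 + 1·2 + 1·2 + 1·2 + 1·2 + 1·2 = 12.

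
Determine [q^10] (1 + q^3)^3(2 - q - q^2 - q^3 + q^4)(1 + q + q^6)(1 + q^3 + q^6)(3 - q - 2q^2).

(1 + q^3)^3 has coefficients 1,0,0,3,0,0,3,0,0,1 for degrees 0…9.
(2 - q - q^2 - q^3 + q^4) has coefficients 2,-1,-1,-1,1,0,0,0,0,0,0 for degrees 0…10.
Multiplying by (1 + q + q^6) gives running coefficients 2,1,-2,-2,0,1,2,-1,-1,-1,1 for degrees 0…10.
Multiplying by (1 + q^3 + q^6) gives running coefficients 2,1,-2,0,1,-1,2,0,-2,-1,0 for degrees 0…10.
Finally multiplying by (3 - q - 2q^2), the product of all factors after the first has coefficients 6,1,-11,0,7,-4,5,0,-10,-1,5 for degrees 0…10.
[q^10] = 1·5 + 3·0 + 3·7 + 1·1 = 27.

27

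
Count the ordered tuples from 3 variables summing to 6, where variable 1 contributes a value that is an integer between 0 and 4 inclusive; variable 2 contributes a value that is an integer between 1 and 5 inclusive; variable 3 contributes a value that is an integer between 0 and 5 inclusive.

19

The generating function for the choices is (1 + y + y² + y³ + y⁴)·(y + y² + y³ + y⁴ + y⁵)·(1 + y + y² + y³ + y⁴ + y⁵); the count is [y⁶].
(1 + y + y² + y³ + y⁴) has coefficients 1,1,1,1,1 for degrees 0…4.
(y + y² + y³ + y⁴ + y⁵) has coefficients 0,1,1,1,1,1,0 for degrees 0…6.
Finally multiplying by (1 + y + y² + y³ + y⁴ + y⁵), the product of all factors after the first has coefficients 0,1,2,3,4,5,5 for degrees 0…6.
[y⁶] = 1·5 + 1·5 + 1·4 + 1·3 + 1·2 = 19.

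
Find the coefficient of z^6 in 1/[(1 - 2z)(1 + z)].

Partial fractions give a closed form: a_n = (2/3)·2^n + (1/3)·(-1)^n.
At n = 6: a_6 = 43.

43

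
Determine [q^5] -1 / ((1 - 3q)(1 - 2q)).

Partial fractions give a closed form: a_n = (-3)·3^n + (2)·2^n.
At n = 5: a_5 = -665.

-665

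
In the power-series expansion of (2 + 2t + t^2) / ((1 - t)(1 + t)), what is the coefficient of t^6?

3

The denominator gives the recurrence a_n = a_(n−2) for n ≥ 3; the numerator fixes a_0 = 2, a_1 = 2, a_2 = 3.
Iterating: 2, 2, 3, 2, 3, 2, 3, so a_6 = 3.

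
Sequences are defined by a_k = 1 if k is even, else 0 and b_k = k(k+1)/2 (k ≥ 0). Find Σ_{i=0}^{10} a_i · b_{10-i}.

125

Write out a_i and b_{10-i} for i = 0,…,10 and sum the products.
Σ = 1·55 + 0·45 + 1·36 + 0·28 + 1·21 + 0·15 + 1·10 + 0·6 + 1·3 + 0·1 + 1·0 = 125.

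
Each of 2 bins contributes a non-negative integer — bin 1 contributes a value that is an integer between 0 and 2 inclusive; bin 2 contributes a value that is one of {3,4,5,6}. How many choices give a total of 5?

3

The generating function for the choices is (1 + q + q^2)·(q^3 + q^4 + q^5 + q^6); the count is [q^5].
(1 + q + q^2) has coefficients 1,1,1 for degrees 0…2.
(q^3 + q^4 + q^5 + q^6) has coefficients 0,0,0,1,1,1 for degrees 0…5.
[q^5] = 1·1 + 1·1 + 1·1 = 3.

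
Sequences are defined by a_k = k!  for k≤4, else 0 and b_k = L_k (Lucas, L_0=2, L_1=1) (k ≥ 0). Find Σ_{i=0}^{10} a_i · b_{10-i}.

This is [x^10] in the product of the two ordinary generating functions.
Σ = 1·123 + 1·76 + 2·47 + 6·29 + 24·18 + 0·11 + 0·7 + 0·4 + 0·3 + 0·1 + 0·2 = 899.

899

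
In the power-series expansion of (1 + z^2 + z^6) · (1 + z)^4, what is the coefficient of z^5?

(1 + z^2 + z^6) has coefficients 1,0,1,0,0,0 for degrees 0…5.
(1 + z)^4 has coefficients 1,4,6,4,1,0 for degrees 0…5.
[z^5] = 1·0 + 1·4 = 4.

4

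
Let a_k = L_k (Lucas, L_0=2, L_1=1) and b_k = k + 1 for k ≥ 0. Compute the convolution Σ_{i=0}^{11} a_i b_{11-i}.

1348

Write out a_i and b_{11-i} for i = 0,…,11 and sum the products.
Σ = 2·12 + 1·11 + 3·10 + 4·9 + 7·8 + 11·7 + 18·6 + 29·5 + 47·4 + 76·3 + 123·2 + 199·1 = 1348.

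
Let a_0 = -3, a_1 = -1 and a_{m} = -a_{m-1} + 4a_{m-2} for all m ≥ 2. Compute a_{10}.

-11051

The ordinary generating function has denominator 1 + y - 4y^2.
Iterating the recurrence: a_0,…,a_{10} = -3, -1, -11, 7, -51, 79, -283, 599, -1731, 4127, -11051.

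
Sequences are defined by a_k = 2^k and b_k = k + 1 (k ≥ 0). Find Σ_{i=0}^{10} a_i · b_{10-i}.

4083

Write out a_i and b_{10-i} for i = 0,…,10 and sum the products.
Σ = 1·11 + 2·10 + 4·9 + 8·8 + 16·7 + 32·6 + 64·5 + 128·4 + 256·3 + 512·2 + 1024·1 = 4083.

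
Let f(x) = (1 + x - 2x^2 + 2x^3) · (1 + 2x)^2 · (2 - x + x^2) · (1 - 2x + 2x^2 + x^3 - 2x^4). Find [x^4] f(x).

(1 + x - 2x^2 + 2x^3) has coefficients 1,1,-2,2 for degrees 0…3.
(1 + 2x)^2 has coefficients 1,4,4,0,0 for degrees 0…4.
Multiplying by (2 - x + x^2) gives running coefficients 2,7,5,0,4 for degrees 0…4.
Finally multiplying by (1 - 2x + 2x^2 + x^3 - 2x^4), the product of all factors after the first has coefficients 2,3,-5,6,17 for degrees 0…4.
[x^4] = 1·17 + 1·6 − 2·(-5) + 2·3 = 39.

39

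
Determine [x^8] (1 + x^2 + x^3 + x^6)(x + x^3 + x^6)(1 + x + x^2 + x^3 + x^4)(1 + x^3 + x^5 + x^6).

15

(1 + x^2 + x^3 + x^6) has coefficients 1,0,1,1,0,0,1 for degrees 0…6.
(x + x^3 + x^6) has coefficients 0,1,0,1,0,0,1,0,0 for degrees 0…8.
Multiplying by (1 + x + x^2 + x^3 + x^4) gives running coefficients 0,1,1,2,2,2,2,2,1 for degrees 0…8.
Finally multiplying by (1 + x^3 + x^5 + x^6), the product of all factors after the first has coefficients 0,1,1,2,3,3,5,6,6 for degrees 0…8.
[x^8] = 1·6 + 1·5 + 1·3 + 1·1 = 15.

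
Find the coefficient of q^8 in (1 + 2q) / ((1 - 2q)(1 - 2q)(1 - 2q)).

The denominator gives the recurrence a_n = 6a_(n−1) − 12a_(n−2) + 8a_(n−3) for n ≥ 3; the numerator fixes a_0 = 1, a_1 = 8, a_2 = 36.
Iterating: 1, 8, 36, 128, 400, 1152, 3136, 8192, 20736, so a_8 = 20736.

20736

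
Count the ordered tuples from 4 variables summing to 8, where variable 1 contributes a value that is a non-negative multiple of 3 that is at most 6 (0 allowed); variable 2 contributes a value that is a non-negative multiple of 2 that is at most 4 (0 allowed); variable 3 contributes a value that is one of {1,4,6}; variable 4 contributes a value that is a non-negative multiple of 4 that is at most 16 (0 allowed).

5

The generating function for the choices is (1 + q^3 + q^6)·(1 + q^2 + q^4)·(q + q^4 + q^6)·(1 + q^4 + q^8 + q^12 + q^16); the count is [q^8].
(1 + q^3 + q^6) has coefficients 1,0,0,1,0,0,1 for degrees 0…6.
(1 + q^2 + q^4) has coefficients 1,0,1,0,1,0,0,0,0 for degrees 0…8.
Multiplying by (q + q^4 + q^6) gives running coefficients 0,1,0,1,1,1,2,0,2 for degrees 0…8.
Finally multiplying by (1 + q^4 + q^8 + q^12 + q^16), the product of all factors after the first has coefficients 0,1,0,1,1,2,2,1,3 for degrees 0…8.
[q^8] = 1·3 + 1·2 + 1·0 = 5.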